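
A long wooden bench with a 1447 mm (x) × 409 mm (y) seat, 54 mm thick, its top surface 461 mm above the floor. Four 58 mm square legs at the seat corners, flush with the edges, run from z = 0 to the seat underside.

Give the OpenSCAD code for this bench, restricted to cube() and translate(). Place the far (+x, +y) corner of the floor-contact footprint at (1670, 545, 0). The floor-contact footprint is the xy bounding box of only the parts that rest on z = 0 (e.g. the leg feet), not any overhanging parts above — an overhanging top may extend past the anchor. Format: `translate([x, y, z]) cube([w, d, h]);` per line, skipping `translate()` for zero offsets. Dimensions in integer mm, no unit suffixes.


// leg_h = 461 − 54 = 407
translate([223, 136, 407]) cube([1447, 409, 54]);
translate([223, 136, 0]) cube([58, 58, 407]);
translate([223, 487, 0]) cube([58, 58, 407]);
translate([1612, 136, 0]) cube([58, 58, 407]);
translate([1612, 487, 0]) cube([58, 58, 407]);


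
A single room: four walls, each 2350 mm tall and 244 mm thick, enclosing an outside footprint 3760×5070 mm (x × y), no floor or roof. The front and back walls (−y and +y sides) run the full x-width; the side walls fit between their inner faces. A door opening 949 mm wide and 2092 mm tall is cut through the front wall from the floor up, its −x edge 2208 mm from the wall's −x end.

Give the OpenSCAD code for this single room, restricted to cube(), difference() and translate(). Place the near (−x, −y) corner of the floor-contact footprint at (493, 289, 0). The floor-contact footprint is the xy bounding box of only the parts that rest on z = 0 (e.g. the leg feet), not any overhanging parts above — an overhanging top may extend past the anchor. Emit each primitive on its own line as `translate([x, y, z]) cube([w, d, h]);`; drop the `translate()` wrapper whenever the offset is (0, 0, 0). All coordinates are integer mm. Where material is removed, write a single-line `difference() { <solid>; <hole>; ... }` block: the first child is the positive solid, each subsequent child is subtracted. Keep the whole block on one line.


difference() { translate([493, 289, 0]) cube([3760, 244, 2350]); translate([2701, 289, 0]) cube([949, 244, 2092]); }
translate([493, 5115, 0]) cube([3760, 244, 2350]);
translate([493, 533, 0]) cube([244, 4582, 2350]);
translate([4009, 533, 0]) cube([244, 4582, 2350]);


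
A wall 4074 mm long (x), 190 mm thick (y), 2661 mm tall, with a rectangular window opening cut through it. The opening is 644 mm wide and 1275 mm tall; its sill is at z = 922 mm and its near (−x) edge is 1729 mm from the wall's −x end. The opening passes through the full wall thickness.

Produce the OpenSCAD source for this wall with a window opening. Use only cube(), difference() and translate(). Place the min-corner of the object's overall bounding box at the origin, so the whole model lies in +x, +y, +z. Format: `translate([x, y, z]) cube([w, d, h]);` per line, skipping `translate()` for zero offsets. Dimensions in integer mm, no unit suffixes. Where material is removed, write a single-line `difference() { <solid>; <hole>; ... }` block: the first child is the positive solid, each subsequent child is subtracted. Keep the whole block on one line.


difference() { cube([4074, 190, 2661]); translate([1729, 0, 922]) cube([644, 190, 1275]); }


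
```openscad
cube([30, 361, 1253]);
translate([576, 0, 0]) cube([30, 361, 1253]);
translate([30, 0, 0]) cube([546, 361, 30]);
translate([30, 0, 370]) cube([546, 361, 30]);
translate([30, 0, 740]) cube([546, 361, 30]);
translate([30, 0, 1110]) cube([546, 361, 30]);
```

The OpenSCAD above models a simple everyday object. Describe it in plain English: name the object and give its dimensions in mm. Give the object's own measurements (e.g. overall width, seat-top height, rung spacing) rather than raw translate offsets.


An open bookshelf. Two side panels, each 30 mm thick, 361 mm deep and 1253 mm tall, stand 606 mm apart (outside-to-outside). Between them sit 4 shelves, each 30 mm thick and 361 mm deep, spanning the full gap between the sides. The bottom shelf rests on the floor (its underside at z = 0) and the clear gap between one shelf's top and the next shelf's underside is 340 mm.


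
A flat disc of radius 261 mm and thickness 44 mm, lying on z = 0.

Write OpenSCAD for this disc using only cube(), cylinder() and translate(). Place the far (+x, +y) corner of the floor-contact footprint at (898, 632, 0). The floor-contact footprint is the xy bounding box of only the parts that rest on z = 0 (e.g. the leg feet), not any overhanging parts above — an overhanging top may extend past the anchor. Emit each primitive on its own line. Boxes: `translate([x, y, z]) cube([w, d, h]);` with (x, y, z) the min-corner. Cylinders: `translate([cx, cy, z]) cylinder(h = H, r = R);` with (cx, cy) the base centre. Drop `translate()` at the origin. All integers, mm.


translate([637, 371, 0]) cylinder(h = 44, r = 261);


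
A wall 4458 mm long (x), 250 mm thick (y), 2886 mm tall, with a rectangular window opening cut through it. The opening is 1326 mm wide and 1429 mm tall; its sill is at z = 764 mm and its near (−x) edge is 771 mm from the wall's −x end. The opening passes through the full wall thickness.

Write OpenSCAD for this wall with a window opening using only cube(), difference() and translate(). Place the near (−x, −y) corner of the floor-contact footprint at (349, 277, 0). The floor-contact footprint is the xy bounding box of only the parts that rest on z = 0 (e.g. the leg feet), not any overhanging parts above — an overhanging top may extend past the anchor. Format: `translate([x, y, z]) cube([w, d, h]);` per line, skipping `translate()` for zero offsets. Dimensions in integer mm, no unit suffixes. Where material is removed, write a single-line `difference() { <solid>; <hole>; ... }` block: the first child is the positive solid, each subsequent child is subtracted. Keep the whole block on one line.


difference() { translate([349, 277, 0]) cube([4458, 250, 2886]); translate([1120, 277, 764]) cube([1326, 250, 1429]); }


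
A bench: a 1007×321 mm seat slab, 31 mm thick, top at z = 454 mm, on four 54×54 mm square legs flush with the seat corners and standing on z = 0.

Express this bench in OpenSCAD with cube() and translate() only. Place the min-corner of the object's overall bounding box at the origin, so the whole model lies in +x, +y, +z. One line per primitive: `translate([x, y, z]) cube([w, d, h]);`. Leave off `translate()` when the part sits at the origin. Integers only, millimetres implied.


// leg_h = 454 − 31 = 423
translate([0, 0, 423]) cube([1007, 321, 31]);
cube([54, 54, 423]);
translate([0, 267, 0]) cube([54, 54, 423]);
translate([953, 0, 0]) cube([54, 54, 423]);
translate([953, 267, 0]) cube([54, 54, 423]);


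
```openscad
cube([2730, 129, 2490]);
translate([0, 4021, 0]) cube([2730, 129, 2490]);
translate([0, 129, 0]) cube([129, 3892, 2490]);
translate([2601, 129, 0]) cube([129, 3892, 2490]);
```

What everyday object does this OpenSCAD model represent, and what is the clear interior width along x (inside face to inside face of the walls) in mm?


A house (or room) frame. The interior width is 2472 mm.

Four 2490 mm walls enclosing a rectangle with no floor or roof — a room or house frame. Outside width is 2730 mm and wall thickness is 129 mm, so the interior width is 2730 − 2 × 129 = 2472 mm.


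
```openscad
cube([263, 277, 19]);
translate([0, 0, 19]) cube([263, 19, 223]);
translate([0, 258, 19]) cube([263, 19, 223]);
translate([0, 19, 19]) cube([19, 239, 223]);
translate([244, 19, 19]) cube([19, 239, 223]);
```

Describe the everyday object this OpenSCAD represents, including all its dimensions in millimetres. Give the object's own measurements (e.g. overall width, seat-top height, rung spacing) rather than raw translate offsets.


An open-topped rectangular box: outside dimensions 263×277×242 mm, with a uniform wall and base thickness of 19 mm. The base is a full 263×277 slab on the floor; four walls sit on top of the base. The front and back walls (the −y and +y sides) span the full width; the two side walls fit between them.


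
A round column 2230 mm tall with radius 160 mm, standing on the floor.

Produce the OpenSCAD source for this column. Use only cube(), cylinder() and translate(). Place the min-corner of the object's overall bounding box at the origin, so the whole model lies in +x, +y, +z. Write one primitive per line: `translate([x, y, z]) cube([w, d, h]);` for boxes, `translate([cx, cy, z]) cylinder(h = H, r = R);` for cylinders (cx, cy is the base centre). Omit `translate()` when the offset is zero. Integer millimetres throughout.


translate([160, 160, 0]) cylinder(h = 2230, r = 160);


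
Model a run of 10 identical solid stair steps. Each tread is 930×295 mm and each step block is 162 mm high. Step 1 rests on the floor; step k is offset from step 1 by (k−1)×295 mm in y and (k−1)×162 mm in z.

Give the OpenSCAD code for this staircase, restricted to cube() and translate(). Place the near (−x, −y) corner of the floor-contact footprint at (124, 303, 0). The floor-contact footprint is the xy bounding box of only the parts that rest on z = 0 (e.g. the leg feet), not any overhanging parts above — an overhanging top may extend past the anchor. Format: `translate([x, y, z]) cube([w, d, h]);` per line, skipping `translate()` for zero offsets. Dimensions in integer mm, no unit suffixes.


translate([124, 303, 0]) cube([930, 295, 162]);
translate([124, 598, 162]) cube([930, 295, 162]);
translate([124, 893, 324]) cube([930, 295, 162]);
translate([124, 1188, 486]) cube([930, 295, 162]);
translate([124, 1483, 648]) cube([930, 295, 162]);
translate([124, 1778, 810]) cube([930, 295, 162]);
translate([124, 2073, 972]) cube([930, 295, 162]);
translate([124, 2368, 1134]) cube([930, 295, 162]);
translate([124, 2663, 1296]) cube([930, 295, 162]);
translate([124, 2958, 1458]) cube([930, 295, 162]);


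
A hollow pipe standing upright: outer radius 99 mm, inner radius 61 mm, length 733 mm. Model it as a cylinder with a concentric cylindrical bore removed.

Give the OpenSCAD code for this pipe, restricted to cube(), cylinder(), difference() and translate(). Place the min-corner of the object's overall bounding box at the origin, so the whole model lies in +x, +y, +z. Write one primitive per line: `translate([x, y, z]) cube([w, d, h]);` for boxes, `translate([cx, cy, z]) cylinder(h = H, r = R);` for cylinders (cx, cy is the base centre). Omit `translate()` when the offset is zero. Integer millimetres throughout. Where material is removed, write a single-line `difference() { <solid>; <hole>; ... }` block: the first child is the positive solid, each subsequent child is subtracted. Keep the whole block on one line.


difference() { translate([99, 99, 0]) cylinder(h = 733, r = 99); translate([99, 99, 0]) cylinder(h = 733, r = 61); }


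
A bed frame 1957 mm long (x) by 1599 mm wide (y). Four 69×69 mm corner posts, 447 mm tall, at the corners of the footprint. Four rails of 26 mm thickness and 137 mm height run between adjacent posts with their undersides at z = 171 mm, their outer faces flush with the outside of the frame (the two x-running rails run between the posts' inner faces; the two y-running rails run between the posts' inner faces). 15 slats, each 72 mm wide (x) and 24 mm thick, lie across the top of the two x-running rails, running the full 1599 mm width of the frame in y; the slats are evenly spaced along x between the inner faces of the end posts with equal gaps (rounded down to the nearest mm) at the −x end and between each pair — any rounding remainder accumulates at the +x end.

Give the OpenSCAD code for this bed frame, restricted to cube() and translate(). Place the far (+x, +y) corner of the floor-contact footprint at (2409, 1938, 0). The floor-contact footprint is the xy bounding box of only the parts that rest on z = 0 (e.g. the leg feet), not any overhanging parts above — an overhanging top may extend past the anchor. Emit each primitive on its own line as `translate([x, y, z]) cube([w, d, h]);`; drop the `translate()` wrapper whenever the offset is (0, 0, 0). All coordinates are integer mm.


translate([452, 339, 0]) cube([69, 69, 447]);
translate([452, 1869, 0]) cube([69, 69, 447]);
translate([2340, 339, 0]) cube([69, 69, 447]);
translate([2340, 1869, 0]) cube([69, 69, 447]);
translate([521, 339, 171]) cube([1819, 26, 137]);
translate([521, 1912, 171]) cube([1819, 26, 137]);
translate([452, 408, 171]) cube([26, 1461, 137]);
translate([2383, 408, 171]) cube([26, 1461, 137]);
translate([567, 339, 308]) cube([72, 1599, 24]);
translate([685, 339, 308]) cube([72, 1599, 24]);
translate([803, 339, 308]) cube([72, 1599, 24]);
translate([921, 339, 308]) cube([72, 1599, 24]);
translate([1039, 339, 308]) cube([72, 1599, 24]);
translate([1157, 339, 308]) cube([72, 1599, 24]);
translate([1275, 339, 308]) cube([72, 1599, 24]);
translate([1393, 339, 308]) cube([72, 1599, 24]);
translate([1511, 339, 308]) cube([72, 1599, 24]);
translate([1629, 339, 308]) cube([72, 1599, 24]);
translate([1747, 339, 308]) cube([72, 1599, 24]);
translate([1865, 339, 308]) cube([72, 1599, 24]);
translate([1983, 339, 308]) cube([72, 1599, 24]);
translate([2101, 339, 308]) cube([72, 1599, 24]);
translate([2219, 339, 308]) cube([72, 1599, 24]);


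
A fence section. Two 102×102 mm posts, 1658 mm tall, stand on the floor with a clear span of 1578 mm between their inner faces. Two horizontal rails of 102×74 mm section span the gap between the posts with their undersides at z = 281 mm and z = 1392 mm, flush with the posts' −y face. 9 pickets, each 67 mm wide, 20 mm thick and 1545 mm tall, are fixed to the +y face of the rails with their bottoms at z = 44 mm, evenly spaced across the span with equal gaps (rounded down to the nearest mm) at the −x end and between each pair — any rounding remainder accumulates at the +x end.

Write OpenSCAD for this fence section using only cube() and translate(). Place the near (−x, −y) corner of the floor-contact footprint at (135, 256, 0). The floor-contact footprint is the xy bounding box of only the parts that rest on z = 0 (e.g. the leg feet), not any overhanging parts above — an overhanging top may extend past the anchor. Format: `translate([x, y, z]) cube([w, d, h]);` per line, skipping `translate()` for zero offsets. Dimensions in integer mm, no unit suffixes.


translate([135, 256, 0]) cube([102, 102, 1658]);
translate([1815, 256, 0]) cube([102, 102, 1658]);
translate([237, 256, 281]) cube([1578, 102, 74]);
translate([237, 256, 1392]) cube([1578, 102, 74]);
translate([334, 358, 44]) cube([67, 20, 1545]);
translate([498, 358, 44]) cube([67, 20, 1545]);
translate([662, 358, 44]) cube([67, 20, 1545]);
translate([826, 358, 44]) cube([67, 20, 1545]);
translate([990, 358, 44]) cube([67, 20, 1545]);
translate([1154, 358, 44]) cube([67, 20, 1545]);
translate([1318, 358, 44]) cube([67, 20, 1545]);
translate([1482, 358, 44]) cube([67, 20, 1545]);
translate([1646, 358, 44]) cube([67, 20, 1545]);


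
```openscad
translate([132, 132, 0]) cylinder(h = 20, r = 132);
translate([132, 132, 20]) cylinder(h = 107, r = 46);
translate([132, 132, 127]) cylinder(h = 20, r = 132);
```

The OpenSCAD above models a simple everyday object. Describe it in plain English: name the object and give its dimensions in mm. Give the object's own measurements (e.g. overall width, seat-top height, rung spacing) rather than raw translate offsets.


A spool: two coaxial disc flanges of radius 132 mm and thickness 20 mm, joined by a core cylinder of radius 46 mm and height 107 mm. The lower flange rests on z = 0 and the three cylinders share a vertical axis.


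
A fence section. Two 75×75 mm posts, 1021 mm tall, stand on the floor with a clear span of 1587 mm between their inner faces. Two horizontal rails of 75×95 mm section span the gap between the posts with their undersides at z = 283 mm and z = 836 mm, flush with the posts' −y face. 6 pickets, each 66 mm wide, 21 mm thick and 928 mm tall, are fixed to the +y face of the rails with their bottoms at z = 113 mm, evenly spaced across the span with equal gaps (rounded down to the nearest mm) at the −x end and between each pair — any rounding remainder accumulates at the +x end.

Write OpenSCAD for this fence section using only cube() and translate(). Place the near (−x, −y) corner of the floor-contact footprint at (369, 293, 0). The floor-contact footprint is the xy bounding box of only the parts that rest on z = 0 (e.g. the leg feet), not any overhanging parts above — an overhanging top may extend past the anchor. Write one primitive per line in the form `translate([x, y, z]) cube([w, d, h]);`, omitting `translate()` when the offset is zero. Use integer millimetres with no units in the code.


translate([369, 293, 0]) cube([75, 75, 1021]);
translate([2031, 293, 0]) cube([75, 75, 1021]);
translate([444, 293, 283]) cube([1587, 75, 95]);
translate([444, 293, 836]) cube([1587, 75, 95]);
translate([614, 368, 113]) cube([66, 21, 928]);
translate([850, 368, 113]) cube([66, 21, 928]);
translate([1086, 368, 113]) cube([66, 21, 928]);
translate([1322, 368, 113]) cube([66, 21, 928]);
translate([1558, 368, 113]) cube([66, 21, 928]);
translate([1794, 368, 113]) cube([66, 21, 928]);


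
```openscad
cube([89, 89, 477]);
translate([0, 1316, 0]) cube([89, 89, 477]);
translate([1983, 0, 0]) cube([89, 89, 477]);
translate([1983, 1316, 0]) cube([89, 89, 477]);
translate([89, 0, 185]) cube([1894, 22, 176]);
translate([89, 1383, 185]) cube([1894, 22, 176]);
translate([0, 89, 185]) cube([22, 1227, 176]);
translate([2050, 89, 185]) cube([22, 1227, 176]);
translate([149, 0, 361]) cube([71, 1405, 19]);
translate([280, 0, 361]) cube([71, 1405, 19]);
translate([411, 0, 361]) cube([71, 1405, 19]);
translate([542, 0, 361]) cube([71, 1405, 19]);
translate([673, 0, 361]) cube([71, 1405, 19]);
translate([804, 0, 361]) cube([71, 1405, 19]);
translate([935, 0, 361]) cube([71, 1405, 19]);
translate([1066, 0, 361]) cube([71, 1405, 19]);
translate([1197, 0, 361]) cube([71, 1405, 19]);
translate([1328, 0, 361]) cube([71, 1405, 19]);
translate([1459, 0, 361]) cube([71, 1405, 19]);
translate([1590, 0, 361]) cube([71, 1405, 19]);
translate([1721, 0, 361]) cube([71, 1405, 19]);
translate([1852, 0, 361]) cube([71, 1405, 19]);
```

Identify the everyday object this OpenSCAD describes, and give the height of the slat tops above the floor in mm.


A bed frame. The slat-top height is 380 mm.

Four posts, four rails, and a row of slats — a bed frame. Slats sit on the rails at z = 185 + 176 = 361; with slat thickness 19, the top is 380 mm.


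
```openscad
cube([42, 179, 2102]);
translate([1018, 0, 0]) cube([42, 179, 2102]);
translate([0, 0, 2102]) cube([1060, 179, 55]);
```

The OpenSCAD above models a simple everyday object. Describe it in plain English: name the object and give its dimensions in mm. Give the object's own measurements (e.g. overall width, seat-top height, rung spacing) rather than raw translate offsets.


A door frame. The clear opening is 976 mm wide and 2102 mm high. Two 42 mm wide jambs, 179 mm deep, stand either side of the opening from the floor to the top of the opening. A 55 mm thick head sits across the top of both jambs, spanning the full outside width of the frame.


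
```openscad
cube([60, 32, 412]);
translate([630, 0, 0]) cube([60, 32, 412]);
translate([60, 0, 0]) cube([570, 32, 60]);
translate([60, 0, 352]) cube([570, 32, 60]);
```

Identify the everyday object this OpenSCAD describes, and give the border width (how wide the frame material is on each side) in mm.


A picture frame. The border width is 60 mm.

Four thin pieces enclosing a rectangular opening — a picture frame. The two full-height stiles are 412 mm tall; the top rail sits at z = 352 and is 60 mm tall, so the border above the opening is 412 − 352 = 60 mm, matching the stile x-width.


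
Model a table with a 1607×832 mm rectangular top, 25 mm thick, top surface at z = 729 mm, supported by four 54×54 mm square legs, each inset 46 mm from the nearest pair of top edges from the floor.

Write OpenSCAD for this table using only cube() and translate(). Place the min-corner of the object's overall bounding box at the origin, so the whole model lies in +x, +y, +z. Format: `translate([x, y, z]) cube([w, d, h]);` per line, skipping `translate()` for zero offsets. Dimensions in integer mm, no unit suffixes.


translate([0, 0, 704]) cube([1607, 832, 25]);
translate([46, 46, 0]) cube([54, 54, 704]);
translate([1507, 46, 0]) cube([54, 54, 704]);
translate([46, 732, 0]) cube([54, 54, 704]);
translate([1507, 732, 0]) cube([54, 54, 704]);


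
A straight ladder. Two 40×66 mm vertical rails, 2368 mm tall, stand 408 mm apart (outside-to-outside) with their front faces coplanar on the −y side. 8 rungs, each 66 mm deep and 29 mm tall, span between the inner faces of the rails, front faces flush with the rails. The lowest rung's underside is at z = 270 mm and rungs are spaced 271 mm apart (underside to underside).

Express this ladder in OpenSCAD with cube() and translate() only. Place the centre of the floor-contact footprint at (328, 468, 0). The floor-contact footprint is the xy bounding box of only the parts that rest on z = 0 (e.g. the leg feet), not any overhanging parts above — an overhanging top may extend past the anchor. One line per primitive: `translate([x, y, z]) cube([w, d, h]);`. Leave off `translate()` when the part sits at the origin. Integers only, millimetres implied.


// rung span = 408 - 2*40 = 328
// rung[k] z = 270 + k*271
translate([124, 435, 0]) cube([40, 66, 2368]);
translate([492, 435, 0]) cube([40, 66, 2368]);
translate([164, 435, 270]) cube([328, 66, 29]);
translate([164, 435, 541]) cube([328, 66, 29]);
translate([164, 435, 812]) cube([328, 66, 29]);
translate([164, 435, 1083]) cube([328, 66, 29]);
translate([164, 435, 1354]) cube([328, 66, 29]);
translate([164, 435, 1625]) cube([328, 66, 29]);
translate([164, 435, 1896]) cube([328, 66, 29]);
translate([164, 435, 2167]) cube([328, 66, 29]);


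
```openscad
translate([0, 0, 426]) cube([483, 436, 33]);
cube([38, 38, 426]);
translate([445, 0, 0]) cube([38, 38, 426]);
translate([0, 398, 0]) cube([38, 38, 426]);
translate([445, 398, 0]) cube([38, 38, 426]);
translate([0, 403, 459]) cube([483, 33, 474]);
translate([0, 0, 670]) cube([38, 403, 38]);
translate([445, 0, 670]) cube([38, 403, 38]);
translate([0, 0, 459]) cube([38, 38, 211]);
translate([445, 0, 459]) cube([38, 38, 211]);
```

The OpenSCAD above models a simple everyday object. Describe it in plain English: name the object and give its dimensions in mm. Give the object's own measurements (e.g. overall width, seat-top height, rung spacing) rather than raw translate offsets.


A chair. The seat is a 483×436×33 mm slab with its top at z = 459 mm, on four 38×38 mm corner legs (flush with the seat edges, standing on z = 0). A flat backrest 33 mm thick, 474 mm tall, spans the full seat width and rises from the seat top along its +y edge, rear face flush with the rear of the seat. Two armrests of 38×38 mm section run along each side from the seat's front edge to the front of the backrest, top faces 249 mm above the seat top and outer faces flush with the seat's x-edges; a 38×38 mm post under the front of each armrest stands on the seat at the front corner.


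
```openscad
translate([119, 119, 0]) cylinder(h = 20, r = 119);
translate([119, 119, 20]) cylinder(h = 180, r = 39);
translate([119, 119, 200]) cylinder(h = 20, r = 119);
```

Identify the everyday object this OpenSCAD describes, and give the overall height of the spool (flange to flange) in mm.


A spool. The overall height is 220 mm.

Three coaxial cylinders, large–small–large — a spool. Two 20 mm flanges and a 180 mm core give 20 + 180 + 20 = 220 mm.


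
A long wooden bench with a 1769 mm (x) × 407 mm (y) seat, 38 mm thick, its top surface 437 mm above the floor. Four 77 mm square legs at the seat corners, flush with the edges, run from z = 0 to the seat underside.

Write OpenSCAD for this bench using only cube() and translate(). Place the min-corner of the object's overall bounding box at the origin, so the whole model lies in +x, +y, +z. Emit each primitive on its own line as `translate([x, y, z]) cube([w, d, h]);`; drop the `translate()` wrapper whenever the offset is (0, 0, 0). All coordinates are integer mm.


// leg_h = 437 − 38 = 399
translate([0, 0, 399]) cube([1769, 407, 38]);
cube([77, 77, 399]);
translate([0, 330, 0]) cube([77, 77, 399]);
translate([1692, 0, 0]) cube([77, 77, 399]);
translate([1692, 330, 0]) cube([77, 77, 399]);


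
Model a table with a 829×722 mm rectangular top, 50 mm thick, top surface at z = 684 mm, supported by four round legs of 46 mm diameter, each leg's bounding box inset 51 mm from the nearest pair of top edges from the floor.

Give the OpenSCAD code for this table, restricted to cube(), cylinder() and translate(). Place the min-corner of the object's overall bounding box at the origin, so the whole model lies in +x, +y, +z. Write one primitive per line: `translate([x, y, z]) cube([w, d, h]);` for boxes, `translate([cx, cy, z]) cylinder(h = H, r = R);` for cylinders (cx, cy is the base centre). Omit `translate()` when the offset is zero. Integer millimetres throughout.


translate([0, 0, 634]) cube([829, 722, 50]);
translate([74, 74, 0]) cylinder(h = 634, r = 23);
translate([755, 74, 0]) cylinder(h = 634, r = 23);
translate([74, 648, 0]) cylinder(h = 634, r = 23);
translate([755, 648, 0]) cylinder(h = 634, r = 23);


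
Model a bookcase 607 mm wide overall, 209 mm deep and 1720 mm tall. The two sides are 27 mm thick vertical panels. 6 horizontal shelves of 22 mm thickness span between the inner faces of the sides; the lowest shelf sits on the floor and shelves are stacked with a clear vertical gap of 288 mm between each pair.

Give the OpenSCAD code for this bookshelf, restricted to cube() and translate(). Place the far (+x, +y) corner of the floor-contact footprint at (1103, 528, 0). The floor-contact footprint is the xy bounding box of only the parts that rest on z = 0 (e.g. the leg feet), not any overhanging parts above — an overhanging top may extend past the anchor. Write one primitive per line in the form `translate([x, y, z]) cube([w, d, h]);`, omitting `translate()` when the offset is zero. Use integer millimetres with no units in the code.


translate([496, 319, 0]) cube([27, 209, 1720]);
translate([1076, 319, 0]) cube([27, 209, 1720]);
translate([523, 319, 0]) cube([553, 209, 22]);
translate([523, 319, 310]) cube([553, 209, 22]);
translate([523, 319, 620]) cube([553, 209, 22]);
translate([523, 319, 930]) cube([553, 209, 22]);
translate([523, 319, 1240]) cube([553, 209, 22]);
translate([523, 319, 1550]) cube([553, 209, 22]);


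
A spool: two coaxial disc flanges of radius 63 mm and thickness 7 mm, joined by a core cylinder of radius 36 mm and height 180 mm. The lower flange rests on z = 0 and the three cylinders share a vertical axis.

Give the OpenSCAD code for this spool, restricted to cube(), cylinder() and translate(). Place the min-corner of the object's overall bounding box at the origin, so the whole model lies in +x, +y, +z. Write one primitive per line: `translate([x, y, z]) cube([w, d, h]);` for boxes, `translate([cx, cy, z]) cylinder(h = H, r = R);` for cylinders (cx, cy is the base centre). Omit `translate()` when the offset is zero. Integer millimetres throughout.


translate([63, 63, 0]) cylinder(h = 7, r = 63);
translate([63, 63, 7]) cylinder(h = 180, r = 36);
translate([63, 63, 187]) cylinder(h = 7, r = 63);


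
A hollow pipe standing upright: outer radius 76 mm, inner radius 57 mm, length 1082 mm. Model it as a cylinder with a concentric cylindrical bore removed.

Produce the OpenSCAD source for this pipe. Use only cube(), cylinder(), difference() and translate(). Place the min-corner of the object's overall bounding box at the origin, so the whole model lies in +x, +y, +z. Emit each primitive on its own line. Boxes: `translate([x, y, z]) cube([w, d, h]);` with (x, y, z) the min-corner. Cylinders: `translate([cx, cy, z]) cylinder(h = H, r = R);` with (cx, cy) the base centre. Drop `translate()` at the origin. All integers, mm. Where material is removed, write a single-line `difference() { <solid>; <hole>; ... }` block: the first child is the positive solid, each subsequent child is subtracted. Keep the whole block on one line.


difference() { translate([76, 76, 0]) cylinder(h = 1082, r = 76); translate([76, 76, 0]) cylinder(h = 1082, r = 57); }


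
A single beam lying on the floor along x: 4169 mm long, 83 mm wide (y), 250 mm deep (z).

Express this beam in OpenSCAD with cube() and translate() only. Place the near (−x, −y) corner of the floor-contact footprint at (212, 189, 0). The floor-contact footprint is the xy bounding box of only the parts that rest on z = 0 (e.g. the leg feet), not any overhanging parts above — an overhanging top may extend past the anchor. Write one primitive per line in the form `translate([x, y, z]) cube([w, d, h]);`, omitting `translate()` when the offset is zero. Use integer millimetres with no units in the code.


translate([212, 189, 0]) cube([4169, 83, 250]);


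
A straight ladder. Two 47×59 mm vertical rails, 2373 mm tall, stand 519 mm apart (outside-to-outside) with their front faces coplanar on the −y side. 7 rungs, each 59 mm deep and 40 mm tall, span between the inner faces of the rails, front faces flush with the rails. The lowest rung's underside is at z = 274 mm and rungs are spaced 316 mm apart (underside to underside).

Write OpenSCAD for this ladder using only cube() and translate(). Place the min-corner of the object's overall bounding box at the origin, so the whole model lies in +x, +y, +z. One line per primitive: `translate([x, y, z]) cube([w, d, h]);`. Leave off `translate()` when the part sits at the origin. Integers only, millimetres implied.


// rung span = 519 - 2*47 = 425
// rung[k] z = 274 + k*316
cube([47, 59, 2373]);
translate([472, 0, 0]) cube([47, 59, 2373]);
translate([47, 0, 274]) cube([425, 59, 40]);
translate([47, 0, 590]) cube([425, 59, 40]);
translate([47, 0, 906]) cube([425, 59, 40]);
translate([47, 0, 1222]) cube([425, 59, 40]);
translate([47, 0, 1538]) cube([425, 59, 40]);
translate([47, 0, 1854]) cube([425, 59, 40]);
translate([47, 0, 2170]) cube([425, 59, 40]);


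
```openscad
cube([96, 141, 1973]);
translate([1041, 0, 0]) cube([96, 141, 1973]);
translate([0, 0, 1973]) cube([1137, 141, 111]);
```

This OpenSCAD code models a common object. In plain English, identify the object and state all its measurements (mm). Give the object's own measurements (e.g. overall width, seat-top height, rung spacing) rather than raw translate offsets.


A door frame. The clear opening is 945 mm wide and 1973 mm high. Two 96 mm wide jambs, 141 mm deep, stand either side of the opening from the floor to the top of the opening. A 111 mm thick head sits across the top of both jambs, spanning the full outside width of the frame.


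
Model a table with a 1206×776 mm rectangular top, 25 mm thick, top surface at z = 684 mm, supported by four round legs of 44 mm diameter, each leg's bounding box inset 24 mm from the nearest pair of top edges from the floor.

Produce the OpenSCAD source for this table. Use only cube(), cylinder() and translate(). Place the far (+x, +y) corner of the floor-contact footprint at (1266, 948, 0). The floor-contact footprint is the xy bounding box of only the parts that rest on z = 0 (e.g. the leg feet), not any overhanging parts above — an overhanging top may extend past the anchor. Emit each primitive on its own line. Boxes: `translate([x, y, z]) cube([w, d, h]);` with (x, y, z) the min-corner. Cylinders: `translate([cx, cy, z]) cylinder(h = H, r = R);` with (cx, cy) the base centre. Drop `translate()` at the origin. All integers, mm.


// leg_h = 684 - 25 = 659
translate([84, 196, 659]) cube([1206, 776, 25]);
translate([130, 242, 0]) cylinder(h = 659, r = 22);
translate([1244, 242, 0]) cylinder(h = 659, r = 22);
translate([130, 926, 0]) cylinder(h = 659, r = 22);
translate([1244, 926, 0]) cylinder(h = 659, r = 22);


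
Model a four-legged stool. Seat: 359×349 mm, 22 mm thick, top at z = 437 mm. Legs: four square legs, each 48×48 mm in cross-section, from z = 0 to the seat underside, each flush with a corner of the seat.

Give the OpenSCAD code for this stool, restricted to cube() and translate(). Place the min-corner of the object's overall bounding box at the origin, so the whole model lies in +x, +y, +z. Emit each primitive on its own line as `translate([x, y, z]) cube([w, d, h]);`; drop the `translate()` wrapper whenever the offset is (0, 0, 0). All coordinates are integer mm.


translate([0, 0, 415]) cube([359, 349, 22]);
cube([48, 48, 415]);
translate([311, 0, 0]) cube([48, 48, 415]);
translate([0, 301, 0]) cube([48, 48, 415]);
translate([311, 301, 0]) cube([48, 48, 415]);


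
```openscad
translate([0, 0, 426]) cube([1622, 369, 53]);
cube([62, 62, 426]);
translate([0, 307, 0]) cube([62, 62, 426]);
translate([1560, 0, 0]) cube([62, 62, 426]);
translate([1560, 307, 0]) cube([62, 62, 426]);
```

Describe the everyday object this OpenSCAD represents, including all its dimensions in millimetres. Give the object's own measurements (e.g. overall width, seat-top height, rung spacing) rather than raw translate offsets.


A bench: a 1622×369 mm seat slab, 53 mm thick, top at z = 479 mm, on four 62×62 mm square legs flush with the seat corners and standing on z = 0.


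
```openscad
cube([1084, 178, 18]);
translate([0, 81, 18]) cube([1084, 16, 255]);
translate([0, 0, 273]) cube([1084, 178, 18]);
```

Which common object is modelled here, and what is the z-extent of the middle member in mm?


An I-beam. The web height is 255 mm.

Two wide flanges with a thin centred web — an I-beam. Overall 291 mm minus two 18 mm flanges gives a web of 291 − 2·18 = 255 mm.


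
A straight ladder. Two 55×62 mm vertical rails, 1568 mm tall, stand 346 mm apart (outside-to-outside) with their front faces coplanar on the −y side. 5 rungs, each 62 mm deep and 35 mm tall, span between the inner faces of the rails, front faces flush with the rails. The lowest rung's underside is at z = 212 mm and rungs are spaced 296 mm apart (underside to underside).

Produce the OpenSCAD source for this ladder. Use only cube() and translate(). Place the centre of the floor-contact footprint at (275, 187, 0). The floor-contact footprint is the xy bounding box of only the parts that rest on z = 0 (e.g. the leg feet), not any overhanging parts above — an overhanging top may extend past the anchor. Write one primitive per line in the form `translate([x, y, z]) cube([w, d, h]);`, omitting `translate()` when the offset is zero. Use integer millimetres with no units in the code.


translate([102, 156, 0]) cube([55, 62, 1568]);
translate([393, 156, 0]) cube([55, 62, 1568]);
translate([157, 156, 212]) cube([236, 62, 35]);
translate([157, 156, 508]) cube([236, 62, 35]);
translate([157, 156, 804]) cube([236, 62, 35]);
translate([157, 156, 1100]) cube([236, 62, 35]);
translate([157, 156, 1396]) cube([236, 62, 35]);


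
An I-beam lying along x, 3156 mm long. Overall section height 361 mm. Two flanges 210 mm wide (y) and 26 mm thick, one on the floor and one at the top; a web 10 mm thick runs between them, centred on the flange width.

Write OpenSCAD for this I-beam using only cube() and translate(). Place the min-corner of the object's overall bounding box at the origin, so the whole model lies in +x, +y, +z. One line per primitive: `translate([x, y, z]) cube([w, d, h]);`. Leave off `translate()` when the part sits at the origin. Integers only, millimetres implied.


cube([3156, 210, 26]);
translate([0, 100, 26]) cube([3156, 10, 309]);
translate([0, 0, 335]) cube([3156, 210, 26]);


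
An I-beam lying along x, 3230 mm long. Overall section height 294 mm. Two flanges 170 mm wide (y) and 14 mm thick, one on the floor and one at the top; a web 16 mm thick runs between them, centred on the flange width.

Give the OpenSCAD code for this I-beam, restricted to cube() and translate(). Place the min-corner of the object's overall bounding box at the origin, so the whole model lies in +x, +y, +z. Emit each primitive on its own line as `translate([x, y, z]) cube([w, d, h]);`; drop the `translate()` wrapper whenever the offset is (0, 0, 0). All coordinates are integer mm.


cube([3230, 170, 14]);
translate([0, 77, 14]) cube([3230, 16, 266]);
translate([0, 0, 280]) cube([3230, 170, 14]);


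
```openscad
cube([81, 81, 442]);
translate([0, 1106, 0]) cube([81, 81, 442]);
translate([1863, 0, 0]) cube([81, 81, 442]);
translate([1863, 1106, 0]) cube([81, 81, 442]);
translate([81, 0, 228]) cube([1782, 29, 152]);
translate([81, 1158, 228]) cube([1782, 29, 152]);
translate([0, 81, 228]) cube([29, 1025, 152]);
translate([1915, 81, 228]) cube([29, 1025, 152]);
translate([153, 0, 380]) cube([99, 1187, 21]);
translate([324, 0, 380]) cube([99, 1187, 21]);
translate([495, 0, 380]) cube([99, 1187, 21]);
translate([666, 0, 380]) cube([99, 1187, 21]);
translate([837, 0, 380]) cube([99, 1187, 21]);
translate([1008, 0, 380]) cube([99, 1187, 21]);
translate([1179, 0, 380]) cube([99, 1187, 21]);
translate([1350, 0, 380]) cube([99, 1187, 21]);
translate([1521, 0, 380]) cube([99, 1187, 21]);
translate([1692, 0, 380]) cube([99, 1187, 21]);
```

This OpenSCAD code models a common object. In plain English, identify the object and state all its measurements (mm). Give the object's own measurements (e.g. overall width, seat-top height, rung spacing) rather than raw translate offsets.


A bed frame 1944 mm long (x) by 1187 mm wide (y). Four 81×81 mm corner posts, 442 mm tall, at the corners of the footprint. Four rails of 29 mm thickness and 152 mm height run between adjacent posts with their undersides at z = 228 mm, their outer faces flush with the outside of the frame (the two x-running rails run between the posts' inner faces; the two y-running rails run between the posts' inner faces). 10 slats, each 99 mm wide (x) and 21 mm thick, lie across the top of the two x-running rails, running the full 1187 mm width of the frame in y; along x they sit between the end posts with a 72 mm gap after the −x posts and between neighbouring slats and before the +x posts.


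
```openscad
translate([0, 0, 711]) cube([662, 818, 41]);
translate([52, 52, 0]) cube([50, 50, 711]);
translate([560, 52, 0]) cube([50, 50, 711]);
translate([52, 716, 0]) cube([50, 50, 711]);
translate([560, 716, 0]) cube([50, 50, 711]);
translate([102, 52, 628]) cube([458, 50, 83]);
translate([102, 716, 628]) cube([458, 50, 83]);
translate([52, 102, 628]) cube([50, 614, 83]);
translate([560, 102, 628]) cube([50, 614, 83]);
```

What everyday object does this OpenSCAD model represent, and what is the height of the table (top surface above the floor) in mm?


A table. The table height is 752 mm.

A 662×818×41 slab sits at z = 711 on four 50 mm square posts — a table. The top surface is at 711 + 41 = 752 mm.


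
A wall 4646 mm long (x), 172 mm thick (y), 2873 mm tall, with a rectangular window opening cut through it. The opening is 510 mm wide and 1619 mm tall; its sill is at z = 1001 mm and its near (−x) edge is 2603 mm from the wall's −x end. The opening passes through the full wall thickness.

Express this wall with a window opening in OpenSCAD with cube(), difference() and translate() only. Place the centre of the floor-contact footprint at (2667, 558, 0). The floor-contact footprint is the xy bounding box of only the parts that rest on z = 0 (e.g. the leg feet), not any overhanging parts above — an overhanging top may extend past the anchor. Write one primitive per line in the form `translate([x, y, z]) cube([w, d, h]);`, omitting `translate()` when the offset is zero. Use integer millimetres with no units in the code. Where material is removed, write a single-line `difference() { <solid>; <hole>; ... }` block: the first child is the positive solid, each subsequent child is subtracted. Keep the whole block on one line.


difference() { translate([344, 472, 0]) cube([4646, 172, 2873]); translate([2947, 472, 1001]) cube([510, 172, 1619]); }


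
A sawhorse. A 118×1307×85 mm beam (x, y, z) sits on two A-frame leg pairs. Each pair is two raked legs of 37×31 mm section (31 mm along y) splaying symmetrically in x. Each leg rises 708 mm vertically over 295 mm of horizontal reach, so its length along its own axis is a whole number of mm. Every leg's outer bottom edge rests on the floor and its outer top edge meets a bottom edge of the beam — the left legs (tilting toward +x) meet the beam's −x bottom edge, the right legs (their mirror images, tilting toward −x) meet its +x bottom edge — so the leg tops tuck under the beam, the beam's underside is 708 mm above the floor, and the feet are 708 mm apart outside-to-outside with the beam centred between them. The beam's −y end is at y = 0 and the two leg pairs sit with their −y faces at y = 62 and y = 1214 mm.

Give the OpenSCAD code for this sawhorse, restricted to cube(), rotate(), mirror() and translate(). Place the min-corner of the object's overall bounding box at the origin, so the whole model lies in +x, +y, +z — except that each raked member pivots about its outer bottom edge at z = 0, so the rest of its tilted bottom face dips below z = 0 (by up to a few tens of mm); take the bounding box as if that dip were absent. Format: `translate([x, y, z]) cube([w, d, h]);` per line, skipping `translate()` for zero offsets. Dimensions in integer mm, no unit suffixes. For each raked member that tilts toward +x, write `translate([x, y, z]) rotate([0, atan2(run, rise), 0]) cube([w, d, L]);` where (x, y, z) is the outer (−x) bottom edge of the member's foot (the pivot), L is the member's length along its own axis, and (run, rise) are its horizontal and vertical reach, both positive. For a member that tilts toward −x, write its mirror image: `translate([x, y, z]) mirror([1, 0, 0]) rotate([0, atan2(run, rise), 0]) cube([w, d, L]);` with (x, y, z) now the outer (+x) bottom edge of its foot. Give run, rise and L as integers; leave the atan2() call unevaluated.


translate([295, 0, 708]) cube([118, 1307, 85]);
translate([0, 62, 0]) rotate([0, atan2(295, 708), 0]) cube([37, 31, 767]);
translate([708, 62, 0]) mirror([1, 0, 0]) rotate([0, atan2(295, 708), 0]) cube([37, 31, 767]);
translate([0, 1214, 0]) rotate([0, atan2(295, 708), 0]) cube([37, 31, 767]);
translate([708, 1214, 0]) mirror([1, 0, 0]) rotate([0, atan2(295, 708), 0]) cube([37, 31, 767]);
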